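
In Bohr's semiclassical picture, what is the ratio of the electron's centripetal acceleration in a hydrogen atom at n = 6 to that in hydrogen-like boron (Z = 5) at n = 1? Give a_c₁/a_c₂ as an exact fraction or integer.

a_c ∝ Z^3 · n^-4
a_c₁/a_c₂ = (1/5)^3 · (6/1)^-4 = 1/162000

1/162000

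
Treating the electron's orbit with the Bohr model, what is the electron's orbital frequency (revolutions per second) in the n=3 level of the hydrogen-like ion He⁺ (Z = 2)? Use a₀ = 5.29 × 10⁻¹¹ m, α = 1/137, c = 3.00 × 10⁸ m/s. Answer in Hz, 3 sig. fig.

9.76 × 10¹⁴ Hz

r = n²a₀/Z = 2.38 × 10⁻¹⁰ m, v = Zαc/n = 1.46 × 10⁶ m/s
f = v/(2πr) = 9.76 × 10¹⁴ Hz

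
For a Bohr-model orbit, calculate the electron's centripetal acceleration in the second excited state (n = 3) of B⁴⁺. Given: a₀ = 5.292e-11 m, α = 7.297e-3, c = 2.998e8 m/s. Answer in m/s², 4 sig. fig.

1.396e23 m/s²

r = n²a₀/Z = 9.526e-11 m, v = Zαc/n = 3.646e6 m/s
a = v²/r = (3.646e6)² / 9.526e-11 = 1.396e23 m/s²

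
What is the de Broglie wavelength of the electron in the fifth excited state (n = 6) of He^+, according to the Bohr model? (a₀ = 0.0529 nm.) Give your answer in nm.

The Bohr quantisation condition is nλ = 2πr_n.
r_n = n²a₀/Z = 0.952 nm
λ = 2πr_n/n = 2π·0.952/6 = 0.997 nm

0.997 nm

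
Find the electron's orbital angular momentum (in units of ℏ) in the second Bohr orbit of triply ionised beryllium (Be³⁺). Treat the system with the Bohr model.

2

L_n = nℏ, so L/ℏ = n = 2.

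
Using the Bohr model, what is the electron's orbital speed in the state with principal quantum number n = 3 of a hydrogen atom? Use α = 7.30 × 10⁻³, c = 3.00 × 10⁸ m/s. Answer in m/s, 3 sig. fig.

v_n = Zαc/n = 1 × 0.00730 × 3.00 × 10⁸ / 3
    = 7.30 × 10⁵ m/s

7.30 × 10⁵ m/s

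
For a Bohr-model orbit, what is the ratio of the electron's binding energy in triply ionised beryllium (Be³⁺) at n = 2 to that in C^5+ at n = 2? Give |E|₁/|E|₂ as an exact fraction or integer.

4/9

|E| ∝ Z^2 · n^-2
|E|₁/|E|₂ = (4/6)^2 · (2/2)^-2 = 4/9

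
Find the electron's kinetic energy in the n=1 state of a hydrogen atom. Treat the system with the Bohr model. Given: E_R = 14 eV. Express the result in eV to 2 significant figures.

14 eV

For a Coulomb orbit the virial theorem gives K = −E_n.
E_n = −E_R·Z²/n², so K = E_R·Z²/n² = 14 × 1²/1² = 14 eV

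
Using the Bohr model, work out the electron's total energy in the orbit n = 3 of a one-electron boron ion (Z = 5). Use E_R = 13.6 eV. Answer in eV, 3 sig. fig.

E_n = −E_R·Z²/n² = −13.6 × 5²/3² = -37.8 eV

-37.8 eV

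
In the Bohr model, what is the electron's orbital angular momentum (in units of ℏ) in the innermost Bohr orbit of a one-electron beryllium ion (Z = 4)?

1

L_n = nℏ, so L/ℏ = n = 1.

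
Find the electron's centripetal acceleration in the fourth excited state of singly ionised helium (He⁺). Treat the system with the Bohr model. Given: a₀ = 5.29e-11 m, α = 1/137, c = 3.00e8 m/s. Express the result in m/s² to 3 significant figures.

r = n²a₀/Z = 6.61e-10 m, v = Zαc/n = 8.76e5 m/s
a = v²/r = (8.76e5)² / 6.61e-10 = 1.16e21 m/s²

1.16e21 m/s²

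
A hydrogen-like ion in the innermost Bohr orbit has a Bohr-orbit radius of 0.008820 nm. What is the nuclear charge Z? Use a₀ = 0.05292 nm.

6

r_n = n²a₀/Z ⇒ Z = n²a₀/r = 1² × 0.05292 / 0.008820 ≈ 6.00
Z = 6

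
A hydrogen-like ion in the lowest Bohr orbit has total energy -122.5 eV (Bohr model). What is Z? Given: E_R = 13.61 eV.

E_n = −E_R Z²/n² ⇒ Z² = −E_n n²/E_R = 122.5 × 1² / 13.61 ≈ 9.00
Z = 3

3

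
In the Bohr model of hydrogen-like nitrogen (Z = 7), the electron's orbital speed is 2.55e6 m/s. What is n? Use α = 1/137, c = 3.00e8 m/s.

6

v_n = Zαc/n ⇒ n = Zαc/v = 7 × 0.00730 × 3.00e8 / 2.55e6 ≈ 6.01
n = 6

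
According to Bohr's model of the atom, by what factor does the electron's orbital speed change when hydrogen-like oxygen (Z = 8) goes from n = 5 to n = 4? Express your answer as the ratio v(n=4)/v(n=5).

v ∝ Z^1 · n^-1; with Z fixed, v ∝ n^-1.
v(n=4)/v(n=5) = (4/5)^-1 = 5/4

5/4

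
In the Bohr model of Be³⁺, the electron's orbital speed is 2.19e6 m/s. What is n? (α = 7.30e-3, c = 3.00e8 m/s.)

4

v_n = Zαc/n ⇒ n = Zαc/v = 4 × 0.00730 × 3.00e8 / 2.19e6 ≈ 4.00
n = 4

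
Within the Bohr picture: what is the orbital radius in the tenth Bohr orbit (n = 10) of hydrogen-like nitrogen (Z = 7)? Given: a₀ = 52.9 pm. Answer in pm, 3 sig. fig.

r_n = n²a₀/Z = 10² × 52.9 / 7
    = 100 × 52.9 / 7 = 756 pm

756 pm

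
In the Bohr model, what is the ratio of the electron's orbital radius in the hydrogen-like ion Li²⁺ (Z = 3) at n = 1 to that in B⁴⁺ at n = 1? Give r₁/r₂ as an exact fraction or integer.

5/3

r ∝ Z^-1 · n^2
r₁/r₂ = (3/5)^-1 · (1/1)^2 = 5/3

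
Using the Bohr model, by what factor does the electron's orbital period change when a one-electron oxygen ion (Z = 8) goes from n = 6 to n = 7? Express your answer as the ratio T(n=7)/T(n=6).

T ∝ Z^-2 · n^3; with Z fixed, T ∝ n^3.
T(n=7)/T(n=6) = (7/6)^3 = 343/216

343/216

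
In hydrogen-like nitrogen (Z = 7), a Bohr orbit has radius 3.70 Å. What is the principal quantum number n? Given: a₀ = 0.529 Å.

r_n = n²a₀/Z ⇒ n² = rZ/a₀ = 3.70 × 7 / 0.529 ≈ 48.96
n = 7

7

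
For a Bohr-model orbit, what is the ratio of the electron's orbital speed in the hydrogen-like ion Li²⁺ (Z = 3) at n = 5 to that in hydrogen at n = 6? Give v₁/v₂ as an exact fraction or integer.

18/5

v ∝ Z^1 · n^-1
v₁/v₂ = (3/1)^1 · (5/6)^-1 = 18/5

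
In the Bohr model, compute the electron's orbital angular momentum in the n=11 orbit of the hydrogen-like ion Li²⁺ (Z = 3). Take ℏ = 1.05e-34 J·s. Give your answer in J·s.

1.16e-33 J·s

L_n = nℏ = 11 × 1.05e-34 = 1.16e-33 J·s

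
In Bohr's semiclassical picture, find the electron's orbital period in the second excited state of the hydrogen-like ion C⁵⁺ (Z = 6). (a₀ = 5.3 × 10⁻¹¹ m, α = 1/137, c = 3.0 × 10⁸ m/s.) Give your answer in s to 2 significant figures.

r = n²a₀/Z = 3²·5.3 × 10⁻¹¹/6 = 8.0 × 10⁻¹¹ m
v = Zαc/n = 6·0.0073·3.0 × 10⁸/3 = 4.4 × 10⁶ m/s
T = 2πr/v = 1.1 × 10⁻¹⁶ s

1.1 × 10⁻¹⁶ s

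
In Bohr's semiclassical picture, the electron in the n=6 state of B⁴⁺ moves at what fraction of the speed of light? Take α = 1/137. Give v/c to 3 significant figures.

0.00608

v_n = Zαc/n, so v/c = Zα/n = 5 × 0.00730 / 6 = 0.00608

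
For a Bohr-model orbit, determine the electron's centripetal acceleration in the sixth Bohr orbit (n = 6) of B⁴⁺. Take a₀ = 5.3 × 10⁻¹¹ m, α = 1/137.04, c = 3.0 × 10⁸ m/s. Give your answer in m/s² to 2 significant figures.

r = n²a₀/Z = 3.8 × 10⁻¹⁰ m, v = Zαc/n = 1.8 × 10⁶ m/s
a = v²/r = (1.8 × 10⁶)² / 3.8 × 10⁻¹⁰ = 8.7 × 10²¹ m/s²

8.7 × 10²¹ m/s²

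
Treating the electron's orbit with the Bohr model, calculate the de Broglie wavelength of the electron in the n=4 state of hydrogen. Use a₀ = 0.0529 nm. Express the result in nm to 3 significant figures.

The Bohr quantisation condition is nλ = 2πr_n.
r_n = n²a₀/Z = 0.846 nm
λ = 2πr_n/n = 2π·0.846/4 = 1.33 nm

1.33 nm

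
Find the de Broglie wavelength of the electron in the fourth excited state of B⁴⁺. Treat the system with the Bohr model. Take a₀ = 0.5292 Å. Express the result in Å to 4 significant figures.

The Bohr quantisation condition is nλ = 2πr_n.
r_n = n²a₀/Z = 2.646 Å
λ = 2πr_n/n = 2π·2.646/5 = 3.325 Å

3.325 Å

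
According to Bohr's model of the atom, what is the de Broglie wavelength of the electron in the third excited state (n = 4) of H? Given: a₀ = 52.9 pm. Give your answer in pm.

The Bohr quantisation condition is nλ = 2πr_n.
r_n = n²a₀/Z = 846 pm
λ = 2πr_n/n = 2π·846/4 = 1330 pm

1330 pm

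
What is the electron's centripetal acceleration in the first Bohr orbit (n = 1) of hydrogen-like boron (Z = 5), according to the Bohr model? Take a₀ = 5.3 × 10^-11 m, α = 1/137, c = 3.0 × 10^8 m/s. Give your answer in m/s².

1.1 × 10^25 m/s²

r = n²a₀/Z = 1.1 × 10^-11 m, v = Zαc/n = 1.1 × 10^7 m/s
a = v²/r = (1.1 × 10^7)² / 1.1 × 10^-11 = 1.1 × 10^25 m/s²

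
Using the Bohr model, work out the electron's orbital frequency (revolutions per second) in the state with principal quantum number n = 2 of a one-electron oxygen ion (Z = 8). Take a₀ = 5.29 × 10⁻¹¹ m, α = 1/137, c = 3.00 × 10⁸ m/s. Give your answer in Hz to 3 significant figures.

r = n²a₀/Z = 2.65 × 10⁻¹¹ m, v = Zαc/n = 8.76 × 10⁶ m/s
f = v/(2πr) = 5.27 × 10¹⁶ Hz

5.27 × 10¹⁶ Hz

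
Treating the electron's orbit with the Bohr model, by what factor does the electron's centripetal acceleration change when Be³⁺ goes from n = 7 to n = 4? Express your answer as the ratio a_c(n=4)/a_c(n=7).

a_c ∝ Z^3 · n^-4; with Z fixed, a_c ∝ n^-4.
a_c(n=4)/a_c(n=7) = (4/7)^-4 = 2401/256

2401/256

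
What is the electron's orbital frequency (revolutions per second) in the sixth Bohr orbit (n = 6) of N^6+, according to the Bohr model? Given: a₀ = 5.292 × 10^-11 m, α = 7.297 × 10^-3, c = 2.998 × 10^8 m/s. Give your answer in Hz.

r = n²a₀/Z = 2.722 × 10^-10 m, v = Zαc/n = 2.552 × 10^6 m/s
f = v/(2πr) = 1.493 × 10^15 Hz

1.493 × 10^15 Hz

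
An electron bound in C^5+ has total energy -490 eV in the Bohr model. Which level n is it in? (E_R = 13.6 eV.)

1

E_n = −E_R Z²/n² ⇒ n² = E_R Z²/(−E_n) = 13.6 × 6² / 490 ≈ 1.00
n = 1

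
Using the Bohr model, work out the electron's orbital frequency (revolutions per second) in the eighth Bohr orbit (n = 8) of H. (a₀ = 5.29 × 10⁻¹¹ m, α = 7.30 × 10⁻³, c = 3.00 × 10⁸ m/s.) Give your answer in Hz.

1.29 × 10¹³ Hz

r = n²a₀/Z = 3.39 × 10⁻⁹ m, v = Zαc/n = 2.74 × 10⁵ m/s
f = v/(2πr) = 1.29 × 10¹³ Hz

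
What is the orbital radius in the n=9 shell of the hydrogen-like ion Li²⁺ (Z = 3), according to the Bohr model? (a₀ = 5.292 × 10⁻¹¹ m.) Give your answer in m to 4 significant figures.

1.429 × 10⁻⁹ m

r_n = n²a₀/Z = 9² × 5.292 × 10⁻¹¹ / 3
    = 81 × 5.292 × 10⁻¹¹ / 3 = 1.429 × 10⁻⁹ m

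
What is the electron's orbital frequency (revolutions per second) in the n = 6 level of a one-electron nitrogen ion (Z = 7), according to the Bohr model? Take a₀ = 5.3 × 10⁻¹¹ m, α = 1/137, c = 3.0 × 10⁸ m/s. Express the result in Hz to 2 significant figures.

r = n²a₀/Z = 2.7 × 10⁻¹⁰ m, v = Zαc/n = 2.6 × 10⁶ m/s
f = v/(2πr) = 1.5 × 10¹⁵ Hz

1.5 × 10¹⁵ Hz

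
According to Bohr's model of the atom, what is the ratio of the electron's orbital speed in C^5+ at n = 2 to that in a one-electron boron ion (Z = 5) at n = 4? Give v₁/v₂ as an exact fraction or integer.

v ∝ Z^1 · n^-1
v₁/v₂ = (6/5)^1 · (2/4)^-1 = 12/5

12/5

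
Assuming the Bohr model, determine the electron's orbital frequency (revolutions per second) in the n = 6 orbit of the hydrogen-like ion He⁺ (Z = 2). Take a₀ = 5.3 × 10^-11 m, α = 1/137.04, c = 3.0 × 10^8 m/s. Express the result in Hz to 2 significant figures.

1.2 × 10^14 Hz

r = n²a₀/Z = 9.5 × 10^-10 m, v = Zαc/n = 7.3 × 10^5 m/s
f = v/(2πr) = 1.2 × 10^14 Hz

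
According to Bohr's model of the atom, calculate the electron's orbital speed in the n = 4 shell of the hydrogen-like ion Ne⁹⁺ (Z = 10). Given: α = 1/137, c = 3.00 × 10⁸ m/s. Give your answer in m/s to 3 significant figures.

v_n = Zαc/n = 10 × 0.00730 × 3.00 × 10⁸ / 4
    = 5.47 × 10⁶ m/s

5.47 × 10⁶ m/s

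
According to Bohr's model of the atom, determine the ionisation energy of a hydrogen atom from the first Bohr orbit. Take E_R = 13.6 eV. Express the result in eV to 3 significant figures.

13.6 eV

E_n = −E_R·Z²/n² = −13.6 × 1²/1² eV = -13.6 eV
Ionisation energy = −E_n = 13.6 eV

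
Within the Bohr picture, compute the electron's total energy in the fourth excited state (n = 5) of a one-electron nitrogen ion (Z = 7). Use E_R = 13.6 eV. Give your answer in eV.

E_n = −E_R·Z²/n² = −13.6 × 7²/5² = -26.7 eV

-26.7 eV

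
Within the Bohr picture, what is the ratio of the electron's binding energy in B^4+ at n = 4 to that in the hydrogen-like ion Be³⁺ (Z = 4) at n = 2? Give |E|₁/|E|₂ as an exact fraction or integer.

25/64

|E| ∝ Z^2 · n^-2
|E|₁/|E|₂ = (5/4)^2 · (4/2)^-2 = 25/64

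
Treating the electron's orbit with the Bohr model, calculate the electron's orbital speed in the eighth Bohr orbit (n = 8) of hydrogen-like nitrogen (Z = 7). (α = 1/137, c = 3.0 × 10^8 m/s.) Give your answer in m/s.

v_n = Zαc/n = 7 × 0.0073 × 3.0 × 10^8 / 8
    = 1.9 × 10^6 m/s

1.9 × 10^6 m/s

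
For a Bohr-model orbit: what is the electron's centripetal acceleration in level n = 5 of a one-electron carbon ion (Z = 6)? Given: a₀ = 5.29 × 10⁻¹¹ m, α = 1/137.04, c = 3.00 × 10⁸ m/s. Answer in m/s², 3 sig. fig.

r = n²a₀/Z = 2.20 × 10⁻¹⁰ m, v = Zαc/n = 2.63 × 10⁶ m/s
a = v²/r = (2.63 × 10⁶)² / 2.20 × 10⁻¹⁰ = 3.13 × 10²² m/s²

3.13 × 10²² m/s²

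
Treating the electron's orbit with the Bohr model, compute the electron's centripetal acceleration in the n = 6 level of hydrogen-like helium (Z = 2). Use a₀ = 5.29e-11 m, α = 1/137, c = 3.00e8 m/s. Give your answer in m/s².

r = n²a₀/Z = 9.52e-10 m, v = Zαc/n = 7.30e5 m/s
a = v²/r = (7.30e5)² / 9.52e-10 = 5.60e20 m/s²

5.60e20 m/s²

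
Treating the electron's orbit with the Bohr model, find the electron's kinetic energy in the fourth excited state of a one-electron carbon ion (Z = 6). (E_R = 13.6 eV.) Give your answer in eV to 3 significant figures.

19.6 eV

For a Coulomb orbit the virial theorem gives K = −E_n.
E_n = −E_R·Z²/n², so K = E_R·Z²/n² = 13.6 × 6²/5² = 19.6 eV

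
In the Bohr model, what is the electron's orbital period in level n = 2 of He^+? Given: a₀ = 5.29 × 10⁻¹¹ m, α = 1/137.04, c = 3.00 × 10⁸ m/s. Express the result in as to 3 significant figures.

r = n²a₀/Z = 2²·5.29 × 10⁻¹¹/2 = 1.06 × 10⁻¹⁰ m
v = Zαc/n = 2·0.00730·3.00 × 10⁸/2 = 2.19 × 10⁶ m/s
T = 2πr/v = 3.04 × 10⁻¹⁶ s = 304 as

304 as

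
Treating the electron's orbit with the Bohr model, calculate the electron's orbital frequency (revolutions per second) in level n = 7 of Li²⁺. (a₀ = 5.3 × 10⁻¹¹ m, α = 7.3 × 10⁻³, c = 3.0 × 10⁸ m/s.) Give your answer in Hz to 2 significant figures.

1.7 × 10¹⁴ Hz

r = n²a₀/Z = 8.7 × 10⁻¹⁰ m, v = Zαc/n = 9.4 × 10⁵ m/s
f = v/(2πr) = 1.7 × 10¹⁴ Hz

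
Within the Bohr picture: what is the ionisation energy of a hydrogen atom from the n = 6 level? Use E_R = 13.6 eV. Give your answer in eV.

0.378 eV

E_n = −E_R·Z²/n² = −13.6 × 1²/6² eV = -0.378 eV
Ionisation energy = −E_n = 0.378 eV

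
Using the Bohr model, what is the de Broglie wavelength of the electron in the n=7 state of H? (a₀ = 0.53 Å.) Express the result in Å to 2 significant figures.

The Bohr quantisation condition is nλ = 2πr_n.
r_n = n²a₀/Z = 26 Å
λ = 2πr_n/n = 2π·26/7 = 23 Å

23 Å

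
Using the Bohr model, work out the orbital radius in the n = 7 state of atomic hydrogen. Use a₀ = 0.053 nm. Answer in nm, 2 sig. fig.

2.6 nm

r_n = n²a₀/Z = 7² × 0.053 / 1
    = 49 × 0.053 / 1 = 2.6 nm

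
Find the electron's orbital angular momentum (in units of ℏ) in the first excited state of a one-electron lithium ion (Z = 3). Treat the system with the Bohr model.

L_n = nℏ, so L/ℏ = n = 2.

2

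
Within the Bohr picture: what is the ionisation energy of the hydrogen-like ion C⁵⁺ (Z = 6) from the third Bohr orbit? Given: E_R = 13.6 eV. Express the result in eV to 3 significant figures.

54.4 eV

E_n = −E_R·Z²/n² = −13.6 × 6²/3² eV = -54.4 eV
Ionisation energy = −E_n = 54.4 eV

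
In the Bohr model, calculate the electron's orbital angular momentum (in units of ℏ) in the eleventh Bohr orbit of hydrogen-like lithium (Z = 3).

11

L_n = nℏ, so L/ℏ = n = 11.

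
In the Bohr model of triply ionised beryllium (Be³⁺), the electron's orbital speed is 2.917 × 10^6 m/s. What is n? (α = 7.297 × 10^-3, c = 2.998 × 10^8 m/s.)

v_n = Zαc/n ⇒ n = Zαc/v = 4 × 0.007297 × 2.998 × 10^8 / 2.917 × 10^6 ≈ 3.00
n = 3

3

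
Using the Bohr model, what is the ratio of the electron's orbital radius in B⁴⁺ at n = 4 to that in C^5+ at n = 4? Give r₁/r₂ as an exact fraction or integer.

6/5

r ∝ Z^-1 · n^2
r₁/r₂ = (5/6)^-1 · (4/4)^2 = 6/5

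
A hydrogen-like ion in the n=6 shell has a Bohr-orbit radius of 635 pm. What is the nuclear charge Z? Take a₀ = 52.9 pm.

r_n = n²a₀/Z ⇒ Z = n²a₀/r = 6² × 52.9 / 635 ≈ 3.00
Z = 3

3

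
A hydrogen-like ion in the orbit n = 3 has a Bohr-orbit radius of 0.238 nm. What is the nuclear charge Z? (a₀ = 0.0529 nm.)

2

r_n = n²a₀/Z ⇒ Z = n²a₀/r = 3² × 0.0529 / 0.238 ≈ 2.00
Z = 2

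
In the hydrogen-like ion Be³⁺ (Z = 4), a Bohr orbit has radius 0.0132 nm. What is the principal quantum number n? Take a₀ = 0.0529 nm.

1

r_n = n²a₀/Z ⇒ n² = rZ/a₀ = 0.0132 × 4 / 0.0529 ≈ 1.00
n = 1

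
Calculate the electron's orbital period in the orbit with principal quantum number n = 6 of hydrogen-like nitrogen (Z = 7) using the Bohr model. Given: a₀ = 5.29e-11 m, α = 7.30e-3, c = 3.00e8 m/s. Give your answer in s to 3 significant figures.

6.69e-16 s

r = n²a₀/Z = 6²·5.29e-11/7 = 2.72e-10 m
v = Zαc/n = 7·0.00730·3.00e8/6 = 2.56e6 m/s
T = 2πr/v = 6.69e-16 s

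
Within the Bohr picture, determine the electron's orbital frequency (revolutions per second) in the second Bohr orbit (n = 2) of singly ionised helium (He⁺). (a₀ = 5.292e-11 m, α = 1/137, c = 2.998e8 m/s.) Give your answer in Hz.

3.291e15 Hz

r = n²a₀/Z = 1.058e-10 m, v = Zαc/n = 2.188e6 m/s
f = v/(2πr) = 3.291e15 Hz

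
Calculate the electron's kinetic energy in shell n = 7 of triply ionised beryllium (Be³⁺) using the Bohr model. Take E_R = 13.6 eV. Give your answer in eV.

For a Coulomb orbit the virial theorem gives K = −E_n.
E_n = −E_R·Z²/n², so K = E_R·Z²/n² = 13.6 × 4²/7² = 4.44 eV

4.44 eV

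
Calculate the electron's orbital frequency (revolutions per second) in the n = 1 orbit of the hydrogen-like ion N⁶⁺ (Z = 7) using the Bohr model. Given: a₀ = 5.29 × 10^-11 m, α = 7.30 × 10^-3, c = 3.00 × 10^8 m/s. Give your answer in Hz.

3.23 × 10^17 Hz

r = n²a₀/Z = 7.56 × 10^-12 m, v = Zαc/n = 1.53 × 10^7 m/s
f = v/(2πr) = 3.23 × 10^17 Hz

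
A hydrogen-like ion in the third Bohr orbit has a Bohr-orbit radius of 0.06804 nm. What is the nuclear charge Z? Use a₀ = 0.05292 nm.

r_n = n²a₀/Z ⇒ Z = n²a₀/r = 3² × 0.05292 / 0.06804 ≈ 7.00
Z = 7

7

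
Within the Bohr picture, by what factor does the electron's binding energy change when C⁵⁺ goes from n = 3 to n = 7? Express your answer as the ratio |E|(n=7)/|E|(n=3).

|E| ∝ Z^2 · n^-2; with Z fixed, |E| ∝ n^-2.
|E|(n=7)/|E|(n=3) = (7/3)^-2 = 9/49

9/49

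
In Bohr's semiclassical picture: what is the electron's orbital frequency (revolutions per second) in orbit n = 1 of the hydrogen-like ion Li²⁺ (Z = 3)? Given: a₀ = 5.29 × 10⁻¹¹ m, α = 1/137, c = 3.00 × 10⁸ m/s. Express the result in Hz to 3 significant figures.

r = n²a₀/Z = 1.76 × 10⁻¹¹ m, v = Zαc/n = 6.57 × 10⁶ m/s
f = v/(2πr) = 5.93 × 10¹⁶ Hz

5.93 × 10¹⁶ Hz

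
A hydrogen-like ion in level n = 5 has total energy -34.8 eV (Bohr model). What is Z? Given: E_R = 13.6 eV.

E_n = −E_R Z²/n² ⇒ Z² = −E_n n²/E_R = 34.8 × 5² / 13.6 ≈ 63.97
Z = 8

8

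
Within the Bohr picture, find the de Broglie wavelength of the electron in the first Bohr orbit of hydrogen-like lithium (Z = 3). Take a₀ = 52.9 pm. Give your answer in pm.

111 pm

The Bohr quantisation condition is nλ = 2πr_n.
r_n = n²a₀/Z = 17.6 pm
λ = 2πr_n/n = 2π·17.6/1 = 111 pm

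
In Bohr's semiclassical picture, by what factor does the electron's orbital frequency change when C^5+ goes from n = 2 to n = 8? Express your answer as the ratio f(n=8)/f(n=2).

1/64

f ∝ Z^2 · n^-3; with Z fixed, f ∝ n^-3.
f(n=8)/f(n=2) = (8/2)^-3 = 1/64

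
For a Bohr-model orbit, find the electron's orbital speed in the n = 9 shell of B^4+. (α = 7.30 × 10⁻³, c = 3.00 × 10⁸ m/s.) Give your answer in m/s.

v_n = Zαc/n = 5 × 0.00730 × 3.00 × 10⁸ / 9
    = 1.22 × 10⁶ m/s

1.22 × 10⁶ m/s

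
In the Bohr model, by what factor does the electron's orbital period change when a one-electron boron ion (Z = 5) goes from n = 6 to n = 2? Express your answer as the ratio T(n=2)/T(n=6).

T ∝ Z^-2 · n^3; with Z fixed, T ∝ n^3.
T(n=2)/T(n=6) = (2/6)^3 = 1/27

1/27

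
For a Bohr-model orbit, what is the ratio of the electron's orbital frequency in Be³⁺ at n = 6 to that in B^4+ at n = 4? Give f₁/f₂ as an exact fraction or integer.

f ∝ Z^2 · n^-3
f₁/f₂ = (4/5)^2 · (6/4)^-3 = 128/675

128/675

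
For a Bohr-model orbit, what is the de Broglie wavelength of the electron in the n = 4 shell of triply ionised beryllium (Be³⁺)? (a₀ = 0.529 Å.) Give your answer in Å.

3.32 Å

The Bohr quantisation condition is nλ = 2πr_n.
r_n = n²a₀/Z = 2.12 Å
λ = 2πr_n/n = 2π·2.12/4 = 3.32 Å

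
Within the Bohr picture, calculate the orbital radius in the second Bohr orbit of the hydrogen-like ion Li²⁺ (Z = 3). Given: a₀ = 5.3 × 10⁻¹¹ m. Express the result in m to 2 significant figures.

7.1 × 10⁻¹¹ m

r_n = n²a₀/Z = 2² × 5.3 × 10⁻¹¹ / 3
    = 4 × 5.3 × 10⁻¹¹ / 3 = 7.1 × 10⁻¹¹ m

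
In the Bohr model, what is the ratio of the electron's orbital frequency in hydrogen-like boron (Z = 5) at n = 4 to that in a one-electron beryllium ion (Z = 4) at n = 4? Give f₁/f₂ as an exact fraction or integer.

25/16

f ∝ Z^2 · n^-3
f₁/f₂ = (5/4)^2 · (4/4)^-3 = 25/16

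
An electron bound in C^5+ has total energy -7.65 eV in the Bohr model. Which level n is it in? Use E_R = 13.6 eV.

E_n = −E_R Z²/n² ⇒ n² = E_R Z²/(−E_n) = 13.6 × 6² / 7.65 ≈ 64.00
n = 8

8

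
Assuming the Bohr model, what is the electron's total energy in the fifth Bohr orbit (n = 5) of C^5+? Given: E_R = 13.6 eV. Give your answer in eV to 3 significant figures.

-19.6 eV

E_n = −E_R·Z²/n² = −13.6 × 6²/5² = -19.6 eV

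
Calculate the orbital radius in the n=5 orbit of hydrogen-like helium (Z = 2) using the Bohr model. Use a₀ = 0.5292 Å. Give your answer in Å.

6.615 Å

r_n = n²a₀/Z = 5² × 0.5292 / 2
    = 25 × 0.5292 / 2 = 6.615 Å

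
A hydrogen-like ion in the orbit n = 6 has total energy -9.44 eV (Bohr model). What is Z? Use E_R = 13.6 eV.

5

E_n = −E_R Z²/n² ⇒ Z² = −E_n n²/E_R = 9.44 × 6² / 13.6 ≈ 24.99
Z = 5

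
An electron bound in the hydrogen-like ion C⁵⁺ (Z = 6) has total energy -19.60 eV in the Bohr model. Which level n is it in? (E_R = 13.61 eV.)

E_n = −E_R Z²/n² ⇒ n² = E_R Z²/(−E_n) = 13.61 × 6² / 19.60 ≈ 25.00
n = 5

5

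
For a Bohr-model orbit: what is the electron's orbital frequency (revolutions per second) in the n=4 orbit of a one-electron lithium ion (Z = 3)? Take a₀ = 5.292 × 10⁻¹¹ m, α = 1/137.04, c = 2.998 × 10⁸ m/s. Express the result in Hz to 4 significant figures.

r = n²a₀/Z = 2.822 × 10⁻¹⁰ m, v = Zαc/n = 1.641 × 10⁶ m/s
f = v/(2πr) = 9.252 × 10¹⁴ Hz

9.252 × 10¹⁴ Hz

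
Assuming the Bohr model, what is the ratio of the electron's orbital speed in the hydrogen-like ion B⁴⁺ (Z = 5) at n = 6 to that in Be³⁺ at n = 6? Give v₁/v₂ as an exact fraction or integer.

v ∝ Z^1 · n^-1
v₁/v₂ = (5/4)^1 · (6/6)^-1 = 5/4

5/4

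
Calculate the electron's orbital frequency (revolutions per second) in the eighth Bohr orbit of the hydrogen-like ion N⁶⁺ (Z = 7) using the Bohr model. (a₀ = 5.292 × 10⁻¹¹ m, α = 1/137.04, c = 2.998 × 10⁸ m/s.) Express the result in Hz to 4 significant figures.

r = n²a₀/Z = 4.838 × 10⁻¹⁰ m, v = Zαc/n = 1.914 × 10⁶ m/s
f = v/(2πr) = 6.297 × 10¹⁴ Hz

6.297 × 10¹⁴ Hz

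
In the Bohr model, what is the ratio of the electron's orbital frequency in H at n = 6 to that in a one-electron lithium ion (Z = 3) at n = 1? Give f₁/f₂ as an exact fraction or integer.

1/1944

f ∝ Z^2 · n^-3
f₁/f₂ = (1/3)^2 · (6/1)^-3 = 1/1944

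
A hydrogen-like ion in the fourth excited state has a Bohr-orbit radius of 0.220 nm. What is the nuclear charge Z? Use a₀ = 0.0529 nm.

r_n = n²a₀/Z ⇒ Z = n²a₀/r = 5² × 0.0529 / 0.220 ≈ 6.01
Z = 6

6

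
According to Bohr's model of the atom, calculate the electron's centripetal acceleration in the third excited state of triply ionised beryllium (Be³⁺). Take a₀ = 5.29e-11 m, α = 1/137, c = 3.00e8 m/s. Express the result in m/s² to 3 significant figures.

2.27e22 m/s²

r = n²a₀/Z = 2.12e-10 m, v = Zαc/n = 2.19e6 m/s
a = v²/r = (2.19e6)² / 2.12e-10 = 2.27e22 m/s²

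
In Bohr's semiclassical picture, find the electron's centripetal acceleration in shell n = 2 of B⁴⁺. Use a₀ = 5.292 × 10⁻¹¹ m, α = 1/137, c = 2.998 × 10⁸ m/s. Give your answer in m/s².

r = n²a₀/Z = 4.234 × 10⁻¹¹ m, v = Zαc/n = 5.471 × 10⁶ m/s
a = v²/r = (5.471 × 10⁶)² / 4.234 × 10⁻¹¹ = 7.070 × 10²³ m/s²

7.070 × 10²³ m/s²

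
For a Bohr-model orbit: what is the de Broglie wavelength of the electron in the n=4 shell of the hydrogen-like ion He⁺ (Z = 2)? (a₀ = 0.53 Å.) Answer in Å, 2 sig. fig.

The Bohr quantisation condition is nλ = 2πr_n.
r_n = n²a₀/Z = 4.2 Å
λ = 2πr_n/n = 2π·4.2/4 = 6.7 Å

6.7 Å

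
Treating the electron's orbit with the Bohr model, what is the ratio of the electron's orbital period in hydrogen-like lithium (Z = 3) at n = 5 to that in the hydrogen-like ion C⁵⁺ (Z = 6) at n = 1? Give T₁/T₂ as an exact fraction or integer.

500

T ∝ Z^-2 · n^3
T₁/T₂ = (3/6)^-2 · (5/1)^3 = 500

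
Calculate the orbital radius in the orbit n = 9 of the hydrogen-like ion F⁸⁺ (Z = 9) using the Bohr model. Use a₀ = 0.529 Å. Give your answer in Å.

r_n = n²a₀/Z = 9² × 0.529 / 9
    = 81 × 0.529 / 9 = 4.76 Å

4.76 Å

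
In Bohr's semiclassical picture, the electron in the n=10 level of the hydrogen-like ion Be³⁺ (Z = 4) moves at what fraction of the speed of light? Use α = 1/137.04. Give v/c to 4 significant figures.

v_n = Zαc/n, so v/c = Zα/n = 4 × 0.007297 / 10 = 0.002919

0.002919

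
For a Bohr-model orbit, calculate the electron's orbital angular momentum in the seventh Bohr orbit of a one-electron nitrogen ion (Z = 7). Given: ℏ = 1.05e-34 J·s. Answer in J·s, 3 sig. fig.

7.35e-34 J·s

L_n = nℏ = 7 × 1.05e-34 = 7.35e-34 J·s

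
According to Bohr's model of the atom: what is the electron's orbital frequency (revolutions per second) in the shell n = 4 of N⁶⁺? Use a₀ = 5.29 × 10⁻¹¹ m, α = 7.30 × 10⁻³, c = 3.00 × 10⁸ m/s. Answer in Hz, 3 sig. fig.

r = n²a₀/Z = 1.21 × 10⁻¹⁰ m, v = Zαc/n = 3.83 × 10⁶ m/s
f = v/(2πr) = 5.04 × 10¹⁵ Hz

5.04 × 10¹⁵ Hz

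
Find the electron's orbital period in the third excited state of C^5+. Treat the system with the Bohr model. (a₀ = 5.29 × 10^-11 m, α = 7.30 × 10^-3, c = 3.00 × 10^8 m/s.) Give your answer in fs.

0.270 fs

r = n²a₀/Z = 4²·5.29 × 10^-11/6 = 1.41 × 10^-10 m
v = Zαc/n = 6·0.00730·3.00 × 10^8/4 = 3.29 × 10^6 m/s
T = 2πr/v = 2.70 × 10^-16 s = 0.270 fs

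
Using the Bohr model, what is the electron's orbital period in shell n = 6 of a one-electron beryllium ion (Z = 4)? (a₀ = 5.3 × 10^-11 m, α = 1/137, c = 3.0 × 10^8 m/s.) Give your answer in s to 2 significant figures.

2.1 × 10^-15 s

r = n²a₀/Z = 6²·5.3 × 10^-11/4 = 4.8 × 10^-10 m
v = Zαc/n = 4·0.0073·3.0 × 10^8/6 = 1.5 × 10^6 m/s
T = 2πr/v = 2.1 × 10^-15 s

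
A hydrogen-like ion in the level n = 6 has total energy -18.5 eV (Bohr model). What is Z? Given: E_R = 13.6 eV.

7

E_n = −E_R Z²/n² ⇒ Z² = −E_n n²/E_R = 18.5 × 6² / 13.6 ≈ 48.97
Z = 7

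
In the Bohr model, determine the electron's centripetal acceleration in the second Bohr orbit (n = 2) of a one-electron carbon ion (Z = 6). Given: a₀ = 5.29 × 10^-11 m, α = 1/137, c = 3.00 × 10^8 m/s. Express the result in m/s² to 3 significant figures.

r = n²a₀/Z = 3.53 × 10^-11 m, v = Zαc/n = 6.57 × 10^6 m/s
a = v²/r = (6.57 × 10^6)² / 3.53 × 10^-11 = 1.22 × 10^24 m/s²

1.22 × 10^24 m/s²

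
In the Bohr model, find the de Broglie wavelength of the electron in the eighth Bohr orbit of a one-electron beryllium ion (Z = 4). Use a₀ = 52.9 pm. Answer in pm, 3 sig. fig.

665 pm

The Bohr quantisation condition is nλ = 2πr_n.
r_n = n²a₀/Z = 846 pm
λ = 2πr_n/n = 2π·846/8 = 665 pm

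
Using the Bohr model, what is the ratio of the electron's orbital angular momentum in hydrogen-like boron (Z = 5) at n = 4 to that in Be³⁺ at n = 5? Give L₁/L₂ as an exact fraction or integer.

4/5

L = nℏ is independent of Z.
L₁/L₂ = n₁/n₂ = 4/5 = 4/5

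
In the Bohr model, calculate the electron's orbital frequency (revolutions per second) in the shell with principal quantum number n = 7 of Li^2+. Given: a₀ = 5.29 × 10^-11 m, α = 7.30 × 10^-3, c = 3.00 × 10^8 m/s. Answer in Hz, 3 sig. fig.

r = n²a₀/Z = 8.64 × 10^-10 m, v = Zαc/n = 9.39 × 10^5 m/s
f = v/(2πr) = 1.73 × 10^14 Hz

1.73 × 10^14 Hz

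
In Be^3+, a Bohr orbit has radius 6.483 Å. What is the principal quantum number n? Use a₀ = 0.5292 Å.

r_n = n²a₀/Z ⇒ n² = rZ/a₀ = 6.483 × 4 / 0.5292 ≈ 49.00
n = 7

7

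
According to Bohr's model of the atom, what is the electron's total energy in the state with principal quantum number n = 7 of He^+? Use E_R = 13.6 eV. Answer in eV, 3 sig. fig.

E_n = −E_R·Z²/n² = −13.6 × 2²/7² = -1.11 eV

-1.11 eV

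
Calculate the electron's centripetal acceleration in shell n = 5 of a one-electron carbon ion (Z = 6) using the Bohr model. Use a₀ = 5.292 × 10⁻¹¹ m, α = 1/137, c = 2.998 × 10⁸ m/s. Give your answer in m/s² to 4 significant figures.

r = n²a₀/Z = 2.205 × 10⁻¹⁰ m, v = Zαc/n = 2.626 × 10⁶ m/s
a = v²/r = (2.626 × 10⁶)² / 2.205 × 10⁻¹⁰ = 3.127 × 10²² m/s²

3.127 × 10²² m/s²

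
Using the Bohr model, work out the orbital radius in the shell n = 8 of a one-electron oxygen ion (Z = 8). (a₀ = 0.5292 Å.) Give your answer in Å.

4.234 Å

r_n = n²a₀/Z = 8² × 0.5292 / 8
    = 64 × 0.5292 / 8 = 4.234 Å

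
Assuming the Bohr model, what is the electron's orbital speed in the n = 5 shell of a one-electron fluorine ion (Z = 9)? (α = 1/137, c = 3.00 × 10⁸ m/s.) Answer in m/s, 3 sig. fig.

3.94 × 10⁶ m/s

v_n = Zαc/n = 9 × 0.00730 × 3.00 × 10⁸ / 5
    = 3.94 × 10⁶ m/s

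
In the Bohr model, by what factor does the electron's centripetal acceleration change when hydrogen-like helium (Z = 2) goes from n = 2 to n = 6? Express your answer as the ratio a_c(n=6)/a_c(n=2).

a_c ∝ Z^3 · n^-4; with Z fixed, a_c ∝ n^-4.
a_c(n=6)/a_c(n=2) = (6/2)^-4 = 1/81

1/81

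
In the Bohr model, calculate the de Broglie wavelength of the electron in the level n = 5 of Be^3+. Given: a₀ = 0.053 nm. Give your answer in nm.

The Bohr quantisation condition is nλ = 2πr_n.
r_n = n²a₀/Z = 0.33 nm
λ = 2πr_n/n = 2π·0.33/5 = 0.42 nm

0.42 nm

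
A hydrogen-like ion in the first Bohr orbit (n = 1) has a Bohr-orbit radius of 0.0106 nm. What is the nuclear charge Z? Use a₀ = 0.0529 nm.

5

r_n = n²a₀/Z ⇒ Z = n²a₀/r = 1² × 0.0529 / 0.0106 ≈ 4.99
Z = 5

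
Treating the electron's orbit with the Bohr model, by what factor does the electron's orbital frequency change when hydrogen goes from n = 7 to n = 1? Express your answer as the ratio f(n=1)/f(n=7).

f ∝ Z^2 · n^-3; with Z fixed, f ∝ n^-3.
f(n=1)/f(n=7) = (1/7)^-3 = 343

343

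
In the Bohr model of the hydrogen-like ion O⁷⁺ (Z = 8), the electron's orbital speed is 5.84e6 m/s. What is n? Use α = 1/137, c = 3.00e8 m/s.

3

v_n = Zαc/n ⇒ n = Zαc/v = 8 × 0.00730 × 3.00e8 / 5.84e6 ≈ 3.00
n = 3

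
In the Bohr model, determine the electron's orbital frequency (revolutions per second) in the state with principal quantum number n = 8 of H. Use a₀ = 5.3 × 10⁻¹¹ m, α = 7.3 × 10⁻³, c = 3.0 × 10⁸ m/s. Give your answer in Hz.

r = n²a₀/Z = 3.4 × 10⁻⁹ m, v = Zαc/n = 2.7 × 10⁵ m/s
f = v/(2πr) = 1.3 × 10¹³ Hz

1.3 × 10¹³ Hz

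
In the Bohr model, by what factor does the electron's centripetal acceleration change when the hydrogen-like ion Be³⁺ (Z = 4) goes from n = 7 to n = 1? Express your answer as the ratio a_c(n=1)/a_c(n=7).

a_c ∝ Z^3 · n^-4; with Z fixed, a_c ∝ n^-4.
a_c(n=1)/a_c(n=7) = (1/7)^-4 = 2401

2401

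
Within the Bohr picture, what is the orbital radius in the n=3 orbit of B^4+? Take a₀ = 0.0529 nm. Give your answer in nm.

0.0952 nm

r_n = n²a₀/Z = 3² × 0.0529 / 5
    = 9 × 0.0529 / 5 = 0.0952 nm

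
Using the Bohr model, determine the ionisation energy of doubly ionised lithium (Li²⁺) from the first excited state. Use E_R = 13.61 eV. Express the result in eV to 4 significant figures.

E_n = −E_R·Z²/n² = −13.61 × 3²/2² eV = -30.62 eV
Ionisation energy = −E_n = 30.62 eV

30.62 eV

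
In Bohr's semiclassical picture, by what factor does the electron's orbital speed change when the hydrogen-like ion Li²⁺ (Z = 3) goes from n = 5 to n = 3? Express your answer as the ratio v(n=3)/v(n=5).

v ∝ Z^1 · n^-1; with Z fixed, v ∝ n^-1.
v(n=3)/v(n=5) = (3/5)^-1 = 5/3

5/3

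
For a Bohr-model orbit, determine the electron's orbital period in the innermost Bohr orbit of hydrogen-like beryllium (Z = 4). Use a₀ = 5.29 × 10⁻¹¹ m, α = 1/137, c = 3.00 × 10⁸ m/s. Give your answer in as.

r = n²a₀/Z = 1²·5.29 × 10⁻¹¹/4 = 1.32 × 10⁻¹¹ m
v = Zαc/n = 4·0.00730·3.00 × 10⁸/1 = 8.76 × 10⁶ m/s
T = 2πr/v = 9.49 × 10⁻¹⁸ s = 9.49 as

9.49 as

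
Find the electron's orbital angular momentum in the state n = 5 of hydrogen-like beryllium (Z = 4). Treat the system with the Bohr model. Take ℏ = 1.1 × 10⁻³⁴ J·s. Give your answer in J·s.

L_n = nℏ = 5 × 1.1 × 10⁻³⁴ = 5.5 × 10⁻³⁴ J·s

5.5 × 10⁻³⁴ J·s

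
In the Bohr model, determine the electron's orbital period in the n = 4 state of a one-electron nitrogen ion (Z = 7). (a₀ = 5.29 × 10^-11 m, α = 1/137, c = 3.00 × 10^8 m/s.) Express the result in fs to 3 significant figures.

r = n²a₀/Z = 4²·5.29 × 10^-11/7 = 1.21 × 10^-10 m
v = Zαc/n = 7·0.00730·3.00 × 10^8/4 = 3.83 × 10^6 m/s
T = 2πr/v = 1.98 × 10^-16 s = 0.198 fs

0.198 fs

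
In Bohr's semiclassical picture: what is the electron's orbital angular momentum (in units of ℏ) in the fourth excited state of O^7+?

5

L_n = nℏ, so L/ℏ = n = 5.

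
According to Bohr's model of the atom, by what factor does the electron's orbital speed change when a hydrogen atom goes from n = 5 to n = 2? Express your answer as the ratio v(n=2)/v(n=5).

5/2

v ∝ Z^1 · n^-1; with Z fixed, v ∝ n^-1.
v(n=2)/v(n=5) = (2/5)^-1 = 5/2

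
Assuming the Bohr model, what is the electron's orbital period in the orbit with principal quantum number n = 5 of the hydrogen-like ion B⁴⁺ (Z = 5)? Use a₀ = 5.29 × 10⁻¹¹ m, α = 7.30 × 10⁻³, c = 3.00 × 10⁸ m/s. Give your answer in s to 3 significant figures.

r = n²a₀/Z = 5²·5.29 × 10⁻¹¹/5 = 2.64 × 10⁻¹⁰ m
v = Zαc/n = 5·0.00730·3.00 × 10⁸/5 = 2.19 × 10⁶ m/s
T = 2πr/v = 7.59 × 10⁻¹⁶ s

7.59 × 10⁻¹⁶ s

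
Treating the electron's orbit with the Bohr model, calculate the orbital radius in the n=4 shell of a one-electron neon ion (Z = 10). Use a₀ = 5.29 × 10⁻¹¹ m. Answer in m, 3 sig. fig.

8.46 × 10⁻¹¹ m

r_n = n²a₀/Z = 4² × 5.29 × 10⁻¹¹ / 10
    = 16 × 5.29 × 10⁻¹¹ / 10 = 8.46 × 10⁻¹¹ m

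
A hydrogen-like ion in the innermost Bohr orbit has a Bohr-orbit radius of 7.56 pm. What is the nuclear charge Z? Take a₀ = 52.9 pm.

7

r_n = n²a₀/Z ⇒ Z = n²a₀/r = 1² × 52.9 / 7.56 ≈ 7.00
Z = 7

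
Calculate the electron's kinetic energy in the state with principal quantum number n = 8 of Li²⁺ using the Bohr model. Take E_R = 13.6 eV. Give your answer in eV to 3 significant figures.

1.91 eV

For a Coulomb orbit the virial theorem gives K = −E_n.
E_n = −E_R·Z²/n², so K = E_R·Z²/n² = 13.6 × 3²/8² = 1.91 eV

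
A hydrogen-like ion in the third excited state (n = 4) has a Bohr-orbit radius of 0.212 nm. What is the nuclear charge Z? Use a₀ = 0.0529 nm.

4

r_n = n²a₀/Z ⇒ Z = n²a₀/r = 4² × 0.0529 / 0.212 ≈ 3.99
Z = 4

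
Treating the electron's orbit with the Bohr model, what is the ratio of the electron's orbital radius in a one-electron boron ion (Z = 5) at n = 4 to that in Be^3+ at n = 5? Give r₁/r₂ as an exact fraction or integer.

r ∝ Z^-1 · n^2
r₁/r₂ = (5/4)^-1 · (4/5)^2 = 64/125

64/125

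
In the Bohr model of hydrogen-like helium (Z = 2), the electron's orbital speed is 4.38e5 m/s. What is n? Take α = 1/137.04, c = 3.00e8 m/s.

v_n = Zαc/n ⇒ n = Zαc/v = 2 × 0.00730 × 3.00e8 / 4.38e5 ≈ 10.00
n = 10

10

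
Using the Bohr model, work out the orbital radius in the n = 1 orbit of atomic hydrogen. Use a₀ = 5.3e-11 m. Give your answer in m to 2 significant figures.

r_n = n²a₀/Z = 1² × 5.3e-11 / 1
    = 1 × 5.3e-11 / 1 = 5.3e-11 m

5.3e-11 m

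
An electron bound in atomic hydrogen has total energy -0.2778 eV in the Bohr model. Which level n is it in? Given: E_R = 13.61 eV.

E_n = −E_R Z²/n² ⇒ n² = E_R Z²/(−E_n) = 13.61 × 1² / 0.2778 ≈ 48.99
n = 7

7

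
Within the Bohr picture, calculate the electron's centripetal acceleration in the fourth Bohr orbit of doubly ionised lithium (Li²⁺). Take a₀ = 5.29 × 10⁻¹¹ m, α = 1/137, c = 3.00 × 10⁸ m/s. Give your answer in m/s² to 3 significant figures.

9.56 × 10²¹ m/s²

r = n²a₀/Z = 2.82 × 10⁻¹⁰ m, v = Zαc/n = 1.64 × 10⁶ m/s
a = v²/r = (1.64 × 10⁶)² / 2.82 × 10⁻¹⁰ = 9.56 × 10²¹ m/s²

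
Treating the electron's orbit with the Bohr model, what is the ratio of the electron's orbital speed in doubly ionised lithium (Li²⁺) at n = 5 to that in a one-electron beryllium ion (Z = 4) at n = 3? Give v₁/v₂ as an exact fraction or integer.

v ∝ Z^1 · n^-1
v₁/v₂ = (3/4)^1 · (5/3)^-1 = 9/20

9/20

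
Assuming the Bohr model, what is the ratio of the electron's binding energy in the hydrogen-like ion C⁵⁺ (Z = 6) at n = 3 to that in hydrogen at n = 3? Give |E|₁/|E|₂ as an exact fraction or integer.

36

|E| ∝ Z^2 · n^-2
|E|₁/|E|₂ = (6/1)^2 · (3/3)^-2 = 36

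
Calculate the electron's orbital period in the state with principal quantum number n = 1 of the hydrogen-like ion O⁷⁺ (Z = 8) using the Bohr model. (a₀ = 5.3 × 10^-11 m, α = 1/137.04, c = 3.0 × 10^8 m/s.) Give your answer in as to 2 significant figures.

2.4 as

r = n²a₀/Z = 1²·5.3 × 10^-11/8 = 6.6 × 10^-12 m
v = Zαc/n = 8·0.0073·3.0 × 10^8/1 = 1.8 × 10^7 m/s
T = 2πr/v = 2.4 × 10^-18 s = 2.4 as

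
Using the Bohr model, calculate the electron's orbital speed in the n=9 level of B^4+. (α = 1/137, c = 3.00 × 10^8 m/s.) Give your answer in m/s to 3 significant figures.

v_n = Zαc/n = 5 × 0.00730 × 3.00 × 10^8 / 9
    = 1.22 × 10^6 m/s

1.22 × 10^6 m/s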